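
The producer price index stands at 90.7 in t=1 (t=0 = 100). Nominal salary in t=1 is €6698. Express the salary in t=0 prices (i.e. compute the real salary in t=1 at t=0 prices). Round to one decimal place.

Real = Nominal ÷ (Index/100) = 6698 ÷ (90.7/100)
     = 6698 ÷ 0.907 = 7384.7850

7384.8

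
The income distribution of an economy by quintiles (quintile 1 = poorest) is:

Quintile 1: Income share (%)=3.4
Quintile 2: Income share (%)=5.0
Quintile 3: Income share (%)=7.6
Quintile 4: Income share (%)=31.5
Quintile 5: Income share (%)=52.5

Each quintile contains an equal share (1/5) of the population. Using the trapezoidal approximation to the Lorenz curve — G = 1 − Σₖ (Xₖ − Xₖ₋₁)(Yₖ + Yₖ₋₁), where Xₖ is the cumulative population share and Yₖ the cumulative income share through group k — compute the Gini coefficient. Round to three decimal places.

0.499

Cumulative income shares Yₖ: 0.0340, 0.0840, 0.1600, 0.4750, 1.0000
Σ (Xₖ−Xₖ₋₁)(Yₖ+Yₖ₋₁) = (1/5)(0.0340+0.0000) + (1/5)(0.0840+0.0340) + (1/5)(0.1600+0.0840) + (1/5)(0.4750+0.1600) + (1/5)(1.0000+0.4750)
  = 0.0068 + 0.0236 + 0.0488 + 0.1270 + 0.2950 = 0.5012
G = 1 − 0.5012 = 0.4988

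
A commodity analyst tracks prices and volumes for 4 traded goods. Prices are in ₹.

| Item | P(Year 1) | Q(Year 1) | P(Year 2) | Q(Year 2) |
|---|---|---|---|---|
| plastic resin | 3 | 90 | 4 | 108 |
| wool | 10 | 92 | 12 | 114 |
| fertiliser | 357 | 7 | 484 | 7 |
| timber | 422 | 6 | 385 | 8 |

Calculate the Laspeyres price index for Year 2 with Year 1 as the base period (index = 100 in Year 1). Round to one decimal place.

Laspeyres price index uses base-period quantities as weights.
ΣP(Year 2)·Q(Year 1) = 4×90 + 12×92 + 484×7 + 385×6 = 360 + 1104 + 3388 + 2310 = 7162
ΣP(Year 1)·Q(Year 1) = 3×90 + 10×92 + 357×7 + 422×6 = 270 + 920 + 2499 + 2532 = 6221
Index = 7162 / 6221 × 100 = 115.1262

115.1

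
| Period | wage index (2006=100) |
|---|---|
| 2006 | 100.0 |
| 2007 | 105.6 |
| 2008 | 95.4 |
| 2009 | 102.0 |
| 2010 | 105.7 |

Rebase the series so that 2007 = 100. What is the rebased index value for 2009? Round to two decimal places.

Rebased(2009) = 102.0 / 105.6 × 100 = 96.5909

96.59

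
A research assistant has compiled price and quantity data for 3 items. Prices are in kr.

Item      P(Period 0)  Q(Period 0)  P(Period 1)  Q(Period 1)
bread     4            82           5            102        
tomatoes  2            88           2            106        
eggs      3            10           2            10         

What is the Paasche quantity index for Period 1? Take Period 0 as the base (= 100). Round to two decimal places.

122.44

Paasche quantity index uses current-period prices as weights.
ΣP(Period 1)·Q(Period 1) = 5×102 + 2×106 + 2×10 = 510 + 212 + 20 = 742
ΣP(Period 1)·Q(Period 0) = 5×82 + 2×88 + 2×10 = 410 + 176 + 20 = 606
Index = 742 / 606 × 100 = 122.4422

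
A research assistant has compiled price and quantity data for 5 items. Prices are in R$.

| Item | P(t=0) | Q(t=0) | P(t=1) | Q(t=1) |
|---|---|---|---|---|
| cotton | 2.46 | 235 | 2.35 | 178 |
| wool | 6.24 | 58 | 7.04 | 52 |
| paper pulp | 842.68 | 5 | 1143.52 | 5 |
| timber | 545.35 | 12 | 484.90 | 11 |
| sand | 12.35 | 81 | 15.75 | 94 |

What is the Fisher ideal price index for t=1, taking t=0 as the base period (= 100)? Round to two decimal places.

109.10

Laspeyres component (base-period weights):
ΣP(t=1)Q(t=0) = 2.35×235 + 7.04×58 + 1143.52×5 + 484.90×12 + 15.75×81 = 552.25 + 408.32 + 5717.6 + 5818.8 + 1275.75 = 13772.72
ΣP(t=0)Q(t=0) = 2.46×235 + 6.24×58 + 842.68×5 + 545.35×12 + 12.35×81 = 578.1 + 361.92 + 4213.4 + 6544.2 + 1000.35 = 12697.97
L = 13772.72 / 12697.97 × 100 = 108.4640
Paasche component (current-period weights):
ΣP(t=1)Q(t=1) = 2.35×178 + 7.04×52 + 1143.52×5 + 484.90×11 + 15.75×94 = 418.3 + 366.08 + 5717.6 + 5333.9 + 1480.5 = 13316.38
ΣP(t=0)Q(t=1) = 2.46×178 + 6.24×52 + 842.68×5 + 545.35×11 + 12.35×94 = 437.88 + 324.48 + 4213.4 + 5998.85 + 1160.9 = 12135.51
P = 13316.38 / 12135.51 × 100 = 109.7307
Fisher = √(L × P) = √(108.4640 × 109.7307) = 109.0955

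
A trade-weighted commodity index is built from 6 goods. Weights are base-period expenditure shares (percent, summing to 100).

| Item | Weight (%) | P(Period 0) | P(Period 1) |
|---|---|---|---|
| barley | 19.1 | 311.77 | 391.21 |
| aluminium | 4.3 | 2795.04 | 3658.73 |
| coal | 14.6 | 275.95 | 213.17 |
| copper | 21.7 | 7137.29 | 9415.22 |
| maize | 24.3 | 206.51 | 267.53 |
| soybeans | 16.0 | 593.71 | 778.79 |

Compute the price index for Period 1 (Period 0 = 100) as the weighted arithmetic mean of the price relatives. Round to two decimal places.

121.97

barley: 19.1 × (391.21/311.77) = 19.1 × 1.254803 = 23.9667
aluminium: 4.3 × (3658.73/2795.04) = 4.3 × 1.309008 = 5.6287
coal: 14.6 × (213.17/275.95) = 14.6 × 0.772495 = 11.2784
copper: 21.7 × (9415.22/7137.29) = 21.7 × 1.319159 = 28.6257
maize: 24.3 × (267.53/206.51) = 24.3 × 1.295482 = 31.4802
soybeans: 16.0 × (778.79/593.71) = 16.0 × 1.311735 = 20.9878
Index = Σ wᵢ·(p₁ᵢ/p₀ᵢ) = 23.9667 + 5.6287 + 11.2784 + 28.6257 + 31.4802 + 20.9878 = 121.9676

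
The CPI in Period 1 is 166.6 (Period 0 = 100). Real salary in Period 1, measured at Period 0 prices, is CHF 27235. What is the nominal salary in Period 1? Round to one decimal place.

45373.5

Nominal = Real × (Index/100) = 27235 × (166.6/100)
        = 27235 × 1.666 = 45373.5100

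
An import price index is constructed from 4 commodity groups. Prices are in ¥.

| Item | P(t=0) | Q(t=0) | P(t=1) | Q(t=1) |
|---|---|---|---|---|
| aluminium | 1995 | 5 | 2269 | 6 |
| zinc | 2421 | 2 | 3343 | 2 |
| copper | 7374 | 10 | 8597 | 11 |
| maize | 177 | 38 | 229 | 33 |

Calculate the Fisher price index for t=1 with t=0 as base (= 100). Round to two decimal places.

Laspeyres component (base-period weights):
ΣP(t=1)Q(t=0) = 2269×5 + 3343×2 + 8597×10 + 229×38 = 11345 + 6686 + 85970 + 8702 = 112703
ΣP(t=0)Q(t=0) = 1995×5 + 2421×2 + 7374×10 + 177×38 = 9975 + 4842 + 73740 + 6726 = 95283
L = 112703 / 95283 × 100 = 118.2824
Paasche component (current-period weights):
ΣP(t=1)Q(t=1) = 2269×6 + 3343×2 + 8597×11 + 229×33 = 13614 + 6686 + 94567 + 7557 = 122424
ΣP(t=0)Q(t=1) = 1995×6 + 2421×2 + 7374×11 + 177×33 = 11970 + 4842 + 81114 + 5841 = 103767
P = 122424 / 103767 × 100 = 117.9797
Fisher = √(L × P) = √(118.2824 × 117.9797) = 118.1309

118.13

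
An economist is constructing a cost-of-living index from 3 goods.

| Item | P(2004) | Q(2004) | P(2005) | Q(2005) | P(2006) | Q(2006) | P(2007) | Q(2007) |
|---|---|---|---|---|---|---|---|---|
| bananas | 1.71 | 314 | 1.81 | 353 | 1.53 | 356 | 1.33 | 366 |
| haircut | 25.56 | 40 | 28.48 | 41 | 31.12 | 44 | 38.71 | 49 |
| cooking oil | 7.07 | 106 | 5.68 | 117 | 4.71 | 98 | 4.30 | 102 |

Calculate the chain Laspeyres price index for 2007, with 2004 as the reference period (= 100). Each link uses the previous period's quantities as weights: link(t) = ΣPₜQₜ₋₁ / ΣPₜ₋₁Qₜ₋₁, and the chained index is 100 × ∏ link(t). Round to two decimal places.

Link 2004→2005:
ΣP(2005)Q(2004) = 1.81×314 + 28.48×40 + 5.68×106 = 568.34 + 1139.2 + 602.08 = 2309.62
ΣP(2004)Q(2004) = 1.71×314 + 25.56×40 + 7.07×106 = 536.94 + 1022.4 + 749.42 = 2308.76
link = 2309.62/2308.76 = 1.000372
Link 2005→2006:
ΣP(2006)Q(2005) = 1.53×353 + 31.12×41 + 4.71×117 = 540.09 + 1275.92 + 551.07 = 2367.08
ΣP(2005)Q(2005) = 1.81×353 + 28.48×41 + 5.68×117 = 638.93 + 1167.68 + 664.56 = 2471.17
link = 2367.08/2471.17 = 0.957878
Link 2006→2007:
ΣP(2007)Q(2006) = 1.33×356 + 38.71×44 + 4.30×98 = 473.48 + 1703.24 + 421.4 = 2598.12
ΣP(2006)Q(2006) = 1.53×356 + 31.12×44 + 4.71×98 = 544.68 + 1369.28 + 461.58 = 2375.54
link = 2598.12/2375.54 = 1.093697
Chained index = 100 × 1.000372 × 0.957878 × 1.093697 = 104.8018

104.80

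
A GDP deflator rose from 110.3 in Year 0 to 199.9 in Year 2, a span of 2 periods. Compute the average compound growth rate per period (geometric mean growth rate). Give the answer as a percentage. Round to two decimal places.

Growth factor = (199.9/110.3)^(1/2) = (1.812330)^(1/2) = 1.346228
Growth rate = 1.346228 − 1 = 0.346228 = 34.6228%

34.62%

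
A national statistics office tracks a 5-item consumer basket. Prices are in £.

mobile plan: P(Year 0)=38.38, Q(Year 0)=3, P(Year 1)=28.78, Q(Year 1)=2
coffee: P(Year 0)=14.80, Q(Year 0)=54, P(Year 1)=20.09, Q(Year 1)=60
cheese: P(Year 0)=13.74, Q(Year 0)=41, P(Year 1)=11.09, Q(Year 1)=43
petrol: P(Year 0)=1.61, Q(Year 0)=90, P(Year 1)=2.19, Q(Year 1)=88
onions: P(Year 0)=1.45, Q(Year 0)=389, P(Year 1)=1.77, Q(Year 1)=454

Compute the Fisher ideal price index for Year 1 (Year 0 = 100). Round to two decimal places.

Laspeyres component (base-period weights):
ΣP(Year 1)Q(Year 0) = 28.78×3 + 20.09×54 + 11.09×41 + 2.19×90 + 1.77×389 = 86.34 + 1084.86 + 454.69 + 197.1 + 688.53 = 2511.52
ΣP(Year 0)Q(Year 0) = 38.38×3 + 14.80×54 + 13.74×41 + 1.61×90 + 1.45×389 = 115.14 + 799.2 + 563.34 + 144.9 + 564.05 = 2186.63
L = 2511.52 / 2186.63 × 100 = 114.8580
Paasche component (current-period weights):
ΣP(Year 1)Q(Year 1) = 28.78×2 + 20.09×60 + 11.09×43 + 2.19×88 + 1.77×454 = 57.56 + 1205.4 + 476.87 + 192.72 + 803.58 = 2736.13
ΣP(Year 0)Q(Year 1) = 38.38×2 + 14.80×60 + 13.74×43 + 1.61×88 + 1.45×454 = 76.76 + 888 + 590.82 + 141.68 + 658.3 = 2355.56
P = 2736.13 / 2355.56 × 100 = 116.1562
Fisher = √(L × P) = √(114.8580 × 116.1562) = 115.5053

115.51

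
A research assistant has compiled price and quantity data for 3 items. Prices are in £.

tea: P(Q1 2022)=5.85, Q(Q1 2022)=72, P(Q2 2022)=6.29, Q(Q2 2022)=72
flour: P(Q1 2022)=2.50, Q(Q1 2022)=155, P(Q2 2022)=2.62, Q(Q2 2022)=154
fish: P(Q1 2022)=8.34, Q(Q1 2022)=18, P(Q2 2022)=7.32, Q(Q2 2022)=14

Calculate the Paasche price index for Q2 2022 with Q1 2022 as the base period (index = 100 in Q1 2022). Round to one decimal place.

103.9

Paasche price index uses current-period quantities as weights.
ΣP(Q2 2022)·Q(Q2 2022) = 6.29×72 + 2.62×154 + 7.32×14 = 452.88 + 403.48 + 102.48 = 958.84
ΣP(Q1 2022)·Q(Q2 2022) = 5.85×72 + 2.50×154 + 8.34×14 = 421.2 + 385 + 116.76 = 922.96
Index = 958.84 / 922.96 × 100 = 103.8875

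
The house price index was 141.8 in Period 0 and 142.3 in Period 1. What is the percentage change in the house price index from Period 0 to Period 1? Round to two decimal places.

Change = (142.3 − 141.8) / 141.8 × 100
       = 0.5 / 141.8 × 100 = 0.3526%

0.35%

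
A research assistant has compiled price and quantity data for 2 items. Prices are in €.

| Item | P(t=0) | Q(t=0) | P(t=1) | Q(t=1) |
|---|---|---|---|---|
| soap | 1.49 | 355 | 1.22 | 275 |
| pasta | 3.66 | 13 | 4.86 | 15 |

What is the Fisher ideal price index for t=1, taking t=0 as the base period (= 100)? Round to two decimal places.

86.98

Laspeyres component (base-period weights):
ΣP(t=1)Q(t=0) = 1.22×355 + 4.86×13 = 433.1 + 63.18 = 496.28
ΣP(t=0)Q(t=0) = 1.49×355 + 3.66×13 = 528.95 + 47.58 = 576.53
L = 496.28 / 576.53 × 100 = 86.0805
Paasche component (current-period weights):
ΣP(t=1)Q(t=1) = 1.22×275 + 4.86×15 = 335.5 + 72.9 = 408.4
ΣP(t=0)Q(t=1) = 1.49×275 + 3.66×15 = 409.75 + 54.9 = 464.65
P = 408.4 / 464.65 × 100 = 87.8941
Fisher = √(L × P) = √(86.0805 × 87.8941) = 86.9826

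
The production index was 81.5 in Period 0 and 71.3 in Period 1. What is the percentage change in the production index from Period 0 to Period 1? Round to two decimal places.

-12.52%

Change = (71.3 − 81.5) / 81.5 × 100
       = -10.2 / 81.5 × 100 = -12.5153%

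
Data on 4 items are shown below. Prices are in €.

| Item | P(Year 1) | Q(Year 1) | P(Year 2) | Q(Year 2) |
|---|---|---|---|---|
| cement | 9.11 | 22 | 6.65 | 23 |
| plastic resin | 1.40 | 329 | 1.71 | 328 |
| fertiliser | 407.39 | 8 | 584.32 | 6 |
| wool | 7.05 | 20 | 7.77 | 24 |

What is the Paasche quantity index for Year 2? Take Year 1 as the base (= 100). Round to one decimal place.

79.6

Paasche quantity index uses current-period prices as weights.
ΣP(Year 2)·Q(Year 2) = 6.65×23 + 1.71×328 + 584.32×6 + 7.77×24 = 152.95 + 560.88 + 3505.92 + 186.48 = 4406.23
ΣP(Year 2)·Q(Year 1) = 6.65×22 + 1.71×329 + 584.32×8 + 7.77×20 = 146.3 + 562.59 + 4674.56 + 155.4 = 5538.85
Index = 4406.23 / 5538.85 × 100 = 79.5514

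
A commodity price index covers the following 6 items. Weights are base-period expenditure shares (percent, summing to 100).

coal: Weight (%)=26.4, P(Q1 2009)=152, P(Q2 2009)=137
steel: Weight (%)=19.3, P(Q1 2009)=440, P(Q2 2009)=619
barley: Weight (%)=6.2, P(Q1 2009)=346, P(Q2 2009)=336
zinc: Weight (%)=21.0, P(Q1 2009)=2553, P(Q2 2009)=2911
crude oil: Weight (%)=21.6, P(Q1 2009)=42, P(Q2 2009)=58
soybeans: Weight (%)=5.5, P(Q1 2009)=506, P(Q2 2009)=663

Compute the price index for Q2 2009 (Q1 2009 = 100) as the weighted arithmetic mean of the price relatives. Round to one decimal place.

117.9

coal: 26.4 × (137/152) = 26.4 × 0.901316 = 23.7947
steel: 19.3 × (619/440) = 19.3 × 1.406818 = 27.1516
barley: 6.2 × (336/346) = 6.2 × 0.971098 = 6.0208
zinc: 21.0 × (2911/2553) = 21.0 × 1.140227 = 23.9448
crude oil: 21.6 × (58/42) = 21.6 × 1.380952 = 29.8286
soybeans: 5.5 × (663/506) = 5.5 × 1.310277 = 7.2065
Index = Σ wᵢ·(p₁ᵢ/p₀ᵢ) = 23.7947 + 27.1516 + 6.0208 + 23.9448 + 29.8286 + 7.2065 = 117.9470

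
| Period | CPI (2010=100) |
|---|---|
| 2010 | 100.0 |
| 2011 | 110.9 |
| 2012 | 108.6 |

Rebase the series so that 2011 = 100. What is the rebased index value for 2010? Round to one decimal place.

Rebased(2010) = 100.0 / 110.9 × 100 = 90.1713

90.2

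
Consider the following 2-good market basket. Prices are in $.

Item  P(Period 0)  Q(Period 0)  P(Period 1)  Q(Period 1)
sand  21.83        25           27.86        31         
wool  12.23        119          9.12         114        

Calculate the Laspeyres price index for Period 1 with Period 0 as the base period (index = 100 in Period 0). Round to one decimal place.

Laspeyres price index uses base-period quantities as weights.
ΣP(Period 1)·Q(Period 0) = 27.86×25 + 9.12×119 = 696.5 + 1085.28 = 1781.78
ΣP(Period 0)·Q(Period 0) = 21.83×25 + 12.23×119 = 545.75 + 1455.37 = 2001.12
Index = 1781.78 / 2001.12 × 100 = 89.0391

89.0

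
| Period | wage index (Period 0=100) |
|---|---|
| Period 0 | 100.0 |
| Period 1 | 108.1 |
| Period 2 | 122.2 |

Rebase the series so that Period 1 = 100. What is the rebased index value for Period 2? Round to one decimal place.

Rebased(Period 2) = 122.2 / 108.1 × 100 = 113.0435

113.0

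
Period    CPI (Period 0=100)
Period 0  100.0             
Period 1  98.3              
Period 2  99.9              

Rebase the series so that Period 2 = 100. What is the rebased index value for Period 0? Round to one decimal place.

100.1

Rebased(Period 0) = 100.0 / 99.9 × 100 = 100.1001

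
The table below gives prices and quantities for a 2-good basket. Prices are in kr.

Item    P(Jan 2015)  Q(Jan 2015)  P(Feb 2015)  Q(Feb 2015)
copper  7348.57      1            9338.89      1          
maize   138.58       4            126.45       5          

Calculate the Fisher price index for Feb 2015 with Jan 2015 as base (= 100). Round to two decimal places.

Laspeyres component (base-period weights):
ΣP(Feb 2015)Q(Jan 2015) = 9338.89×1 + 126.45×4 = 9338.89 + 505.8 = 9844.69
ΣP(Jan 2015)Q(Jan 2015) = 7348.57×1 + 138.58×4 = 7348.57 + 554.32 = 7902.89
L = 9844.69 / 7902.89 × 100 = 124.5708
Paasche component (current-period weights):
ΣP(Feb 2015)Q(Feb 2015) = 9338.89×1 + 126.45×5 = 9338.89 + 632.25 = 9971.14
ΣP(Jan 2015)Q(Feb 2015) = 7348.57×1 + 138.58×5 = 7348.57 + 692.9 = 8041.47
P = 9971.14 / 8041.47 × 100 = 123.9965
Fisher = √(L × P) = √(124.5708 × 123.9965) = 124.2833

124.28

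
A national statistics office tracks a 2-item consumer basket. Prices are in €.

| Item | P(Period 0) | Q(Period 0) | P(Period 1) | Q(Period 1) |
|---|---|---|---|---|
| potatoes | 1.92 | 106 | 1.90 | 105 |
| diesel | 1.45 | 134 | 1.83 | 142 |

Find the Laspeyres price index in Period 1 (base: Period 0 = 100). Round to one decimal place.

Laspeyres price index uses base-period quantities as weights.
ΣP(Period 1)·Q(Period 0) = 1.90×106 + 1.83×134 = 201.4 + 245.22 = 446.62
ΣP(Period 0)·Q(Period 0) = 1.92×106 + 1.45×134 = 203.52 + 194.3 = 397.82
Index = 446.62 / 397.82 × 100 = 112.2669

112.3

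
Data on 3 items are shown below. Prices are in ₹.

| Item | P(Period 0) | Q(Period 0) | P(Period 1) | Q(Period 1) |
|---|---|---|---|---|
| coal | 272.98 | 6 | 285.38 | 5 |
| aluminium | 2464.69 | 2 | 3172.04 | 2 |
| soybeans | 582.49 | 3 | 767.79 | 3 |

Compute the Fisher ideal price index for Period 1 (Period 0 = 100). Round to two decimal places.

124.93

Laspeyres component (base-period weights):
ΣP(Period 1)Q(Period 0) = 285.38×6 + 3172.04×2 + 767.79×3 = 1712.28 + 6344.08 + 2303.37 = 10359.73
ΣP(Period 0)Q(Period 0) = 272.98×6 + 2464.69×2 + 582.49×3 = 1637.88 + 4929.38 + 1747.47 = 8314.73
L = 10359.73 / 8314.73 × 100 = 124.5949
Paasche component (current-period weights):
ΣP(Period 1)Q(Period 1) = 285.38×5 + 3172.04×2 + 767.79×3 = 1426.9 + 6344.08 + 2303.37 = 10074.35
ΣP(Period 0)Q(Period 1) = 272.98×5 + 2464.69×2 + 582.49×3 = 1364.9 + 4929.38 + 1747.47 = 8041.75
P = 10074.35 / 8041.75 × 100 = 125.2756
Fisher = √(L × P) = √(124.5949 × 125.2756) = 124.9348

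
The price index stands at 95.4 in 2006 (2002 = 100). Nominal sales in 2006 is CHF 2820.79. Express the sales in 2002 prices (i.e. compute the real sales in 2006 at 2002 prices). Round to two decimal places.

Real = Nominal ÷ (Index/100) = 2820.79 ÷ (95.4/100)
     = 2820.79 ÷ 0.954 = 2956.8029

2956.80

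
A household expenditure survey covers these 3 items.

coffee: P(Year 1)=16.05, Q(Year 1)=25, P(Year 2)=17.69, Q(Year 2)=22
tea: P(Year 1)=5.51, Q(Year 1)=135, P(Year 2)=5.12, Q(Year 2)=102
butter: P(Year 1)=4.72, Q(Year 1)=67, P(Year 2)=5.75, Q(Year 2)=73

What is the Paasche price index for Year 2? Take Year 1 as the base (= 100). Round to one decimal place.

Paasche price index uses current-period quantities as weights.
ΣP(Year 2)·Q(Year 2) = 17.69×22 + 5.12×102 + 5.75×73 = 389.18 + 522.24 + 419.75 = 1331.17
ΣP(Year 1)·Q(Year 2) = 16.05×22 + 5.51×102 + 4.72×73 = 353.1 + 562.02 + 344.56 = 1259.68
Index = 1331.17 / 1259.68 × 100 = 105.6753

105.7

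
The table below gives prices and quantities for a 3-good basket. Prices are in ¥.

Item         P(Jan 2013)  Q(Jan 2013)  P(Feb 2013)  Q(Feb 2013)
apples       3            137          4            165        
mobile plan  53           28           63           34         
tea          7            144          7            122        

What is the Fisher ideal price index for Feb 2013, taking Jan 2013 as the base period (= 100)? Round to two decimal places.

115.19

Laspeyres component (base-period weights):
ΣP(Feb 2013)Q(Jan 2013) = 4×137 + 63×28 + 7×144 = 548 + 1764 + 1008 = 3320
ΣP(Jan 2013)Q(Jan 2013) = 3×137 + 53×28 + 7×144 = 411 + 1484 + 1008 = 2903
L = 3320 / 2903 × 100 = 114.3645
Paasche component (current-period weights):
ΣP(Feb 2013)Q(Feb 2013) = 4×165 + 63×34 + 7×122 = 660 + 2142 + 854 = 3656
ΣP(Jan 2013)Q(Feb 2013) = 3×165 + 53×34 + 7×122 = 495 + 1802 + 854 = 3151
P = 3656 / 3151 × 100 = 116.0267
Fisher = √(L × P) = √(114.3645 × 116.0267) = 115.1926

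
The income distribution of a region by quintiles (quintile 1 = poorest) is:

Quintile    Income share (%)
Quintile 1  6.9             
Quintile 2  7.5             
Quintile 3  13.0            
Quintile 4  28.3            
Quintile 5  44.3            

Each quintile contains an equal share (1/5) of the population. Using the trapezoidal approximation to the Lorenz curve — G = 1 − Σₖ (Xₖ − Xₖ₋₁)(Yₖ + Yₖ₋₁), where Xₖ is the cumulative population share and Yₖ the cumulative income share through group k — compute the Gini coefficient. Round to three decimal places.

0.382

Cumulative income shares Yₖ: 0.0690, 0.1440, 0.2740, 0.5570, 1.0000
Σ (Xₖ−Xₖ₋₁)(Yₖ+Yₖ₋₁) = (1/5)(0.0690+0.0000) + (1/5)(0.1440+0.0690) + (1/5)(0.2740+0.1440) + (1/5)(0.5570+0.2740) + (1/5)(1.0000+0.5570)
  = 0.0138 + 0.0426 + 0.0836 + 0.1662 + 0.3114 = 0.6176
G = 1 − 0.6176 = 0.3824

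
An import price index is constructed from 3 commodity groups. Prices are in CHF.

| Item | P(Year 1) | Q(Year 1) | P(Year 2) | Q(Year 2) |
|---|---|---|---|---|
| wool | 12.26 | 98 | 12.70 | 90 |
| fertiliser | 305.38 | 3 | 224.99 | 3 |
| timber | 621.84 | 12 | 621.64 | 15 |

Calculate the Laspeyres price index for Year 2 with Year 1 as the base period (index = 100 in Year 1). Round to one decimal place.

97.9

Laspeyres price index uses base-period quantities as weights.
ΣP(Year 2)·Q(Year 1) = 12.70×98 + 224.99×3 + 621.64×12 = 1244.6 + 674.97 + 7459.68 = 9379.25
ΣP(Year 1)·Q(Year 1) = 12.26×98 + 305.38×3 + 621.84×12 = 1201.48 + 916.14 + 7462.08 = 9579.7
Index = 9379.25 / 9579.7 × 100 = 97.9076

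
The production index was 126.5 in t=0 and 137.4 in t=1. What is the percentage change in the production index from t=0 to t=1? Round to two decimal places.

Change = (137.4 − 126.5) / 126.5 × 100
       = 10.9 / 126.5 × 100 = 8.6166%

8.62%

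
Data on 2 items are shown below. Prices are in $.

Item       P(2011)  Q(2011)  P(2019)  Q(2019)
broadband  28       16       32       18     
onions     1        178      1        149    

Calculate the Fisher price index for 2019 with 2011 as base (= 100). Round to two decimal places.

110.62

Laspeyres component (base-period weights):
ΣP(2019)Q(2011) = 32×16 + 1×178 = 512 + 178 = 690
ΣP(2011)Q(2011) = 28×16 + 1×178 = 448 + 178 = 626
L = 690 / 626 × 100 = 110.2236
Paasche component (current-period weights):
ΣP(2019)Q(2019) = 32×18 + 1×149 = 576 + 149 = 725
ΣP(2011)Q(2019) = 28×18 + 1×149 = 504 + 149 = 653
P = 725 / 653 × 100 = 111.0260
Fisher = √(L × P) = √(110.2236 × 111.0260) = 110.6241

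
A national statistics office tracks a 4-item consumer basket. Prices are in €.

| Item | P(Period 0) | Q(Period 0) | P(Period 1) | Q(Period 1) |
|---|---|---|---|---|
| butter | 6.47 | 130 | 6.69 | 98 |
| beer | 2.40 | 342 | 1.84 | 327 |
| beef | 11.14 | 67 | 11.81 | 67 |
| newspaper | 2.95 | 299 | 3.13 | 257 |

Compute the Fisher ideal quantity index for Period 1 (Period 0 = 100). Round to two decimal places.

88.64

Laspeyres component (base-period weights):
ΣP(Period 0)Q(Period 1) = 6.47×98 + 2.40×327 + 11.14×67 + 2.95×257 = 634.06 + 784.8 + 746.38 + 758.15 = 2923.39
ΣP(Period 0)Q(Period 0) = 6.47×130 + 2.40×342 + 11.14×67 + 2.95×299 = 841.1 + 820.8 + 746.38 + 882.05 = 3290.33
L = 2923.39 / 3290.33 × 100 = 88.8479
Paasche component (current-period weights):
ΣP(Period 1)Q(Period 1) = 6.69×98 + 1.84×327 + 11.81×67 + 3.13×257 = 655.62 + 601.68 + 791.27 + 804.41 = 2852.98
ΣP(Period 1)Q(Period 0) = 6.69×130 + 1.84×342 + 11.81×67 + 3.13×299 = 869.7 + 629.28 + 791.27 + 935.87 = 3226.12
P = 2852.98 / 3226.12 × 100 = 88.4338
Fisher = √(L × P) = √(88.8479 × 88.4338) = 88.6406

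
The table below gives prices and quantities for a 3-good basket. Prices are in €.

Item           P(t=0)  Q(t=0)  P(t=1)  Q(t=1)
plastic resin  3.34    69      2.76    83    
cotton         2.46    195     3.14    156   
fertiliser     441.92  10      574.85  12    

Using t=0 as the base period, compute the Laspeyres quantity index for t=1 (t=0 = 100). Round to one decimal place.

Laspeyres quantity index uses base-period prices as weights.
ΣP(t=0)·Q(t=1) = 3.34×83 + 2.46×156 + 441.92×12 = 277.22 + 383.76 + 5303.04 = 5964.02
ΣP(t=0)·Q(t=0) = 3.34×69 + 2.46×195 + 441.92×10 = 230.46 + 479.7 + 4419.2 = 5129.36
Index = 5964.02 / 5129.36 × 100 = 116.2722

116.3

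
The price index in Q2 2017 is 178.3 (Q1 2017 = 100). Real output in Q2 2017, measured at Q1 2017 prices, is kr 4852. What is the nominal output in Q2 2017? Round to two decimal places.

8651.12

Nominal = Real × (Index/100) = 4852 × (178.3/100)
        = 4852 × 1.783 = 8651.1160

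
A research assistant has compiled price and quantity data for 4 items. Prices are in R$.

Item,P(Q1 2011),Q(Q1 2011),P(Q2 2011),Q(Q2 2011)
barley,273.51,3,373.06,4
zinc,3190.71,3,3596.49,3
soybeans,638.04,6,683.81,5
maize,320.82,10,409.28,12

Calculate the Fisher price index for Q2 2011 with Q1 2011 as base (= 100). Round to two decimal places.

115.88

Laspeyres component (base-period weights):
ΣP(Q2 2011)Q(Q1 2011) = 373.06×3 + 3596.49×3 + 683.81×6 + 409.28×10 = 1119.18 + 10789.47 + 4102.86 + 4092.8 = 20104.31
ΣP(Q1 2011)Q(Q1 2011) = 273.51×3 + 3190.71×3 + 638.04×6 + 320.82×10 = 820.53 + 9572.13 + 3828.24 + 3208.2 = 17429.1
L = 20104.31 / 17429.1 × 100 = 115.3491
Paasche component (current-period weights):
ΣP(Q2 2011)Q(Q2 2011) = 373.06×4 + 3596.49×3 + 683.81×5 + 409.28×12 = 1492.24 + 10789.47 + 3419.05 + 4911.36 = 20612.12
ΣP(Q1 2011)Q(Q2 2011) = 273.51×4 + 3190.71×3 + 638.04×5 + 320.82×12 = 1094.04 + 9572.13 + 3190.2 + 3849.84 = 17706.21
P = 20612.12 / 17706.21 × 100 = 116.4118
Fisher = √(L × P) = √(115.3491 × 116.4118) = 115.8792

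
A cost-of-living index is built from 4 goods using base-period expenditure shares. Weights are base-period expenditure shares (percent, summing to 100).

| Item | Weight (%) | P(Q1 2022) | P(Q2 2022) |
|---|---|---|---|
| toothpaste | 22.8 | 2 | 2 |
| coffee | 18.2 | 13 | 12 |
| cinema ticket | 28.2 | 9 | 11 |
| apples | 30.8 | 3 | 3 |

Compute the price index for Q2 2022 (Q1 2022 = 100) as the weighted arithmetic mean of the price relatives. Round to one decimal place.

104.9

toothpaste: 22.8 × (2/2) = 22.8 × 1.000000 = 22.8000
coffee: 18.2 × (12/13) = 18.2 × 0.923077 = 16.8000
cinema ticket: 28.2 × (11/9) = 28.2 × 1.222222 = 34.4667
apples: 30.8 × (3/3) = 30.8 × 1.000000 = 30.8000
Index = Σ wᵢ·(p₁ᵢ/p₀ᵢ) = 22.8000 + 16.8000 + 34.4667 + 30.8000 = 104.8667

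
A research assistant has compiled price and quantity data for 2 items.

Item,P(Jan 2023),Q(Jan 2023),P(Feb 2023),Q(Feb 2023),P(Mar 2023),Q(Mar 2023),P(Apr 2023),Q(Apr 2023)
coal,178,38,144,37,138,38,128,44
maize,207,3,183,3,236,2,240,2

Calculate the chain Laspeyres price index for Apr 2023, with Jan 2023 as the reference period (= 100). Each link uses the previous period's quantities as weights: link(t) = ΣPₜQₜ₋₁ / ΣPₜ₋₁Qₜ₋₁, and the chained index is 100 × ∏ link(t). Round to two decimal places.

75.41

Link Jan 2023→Feb 2023:
ΣP(Feb 2023)Q(Jan 2023) = 144×38 + 183×3 = 5472 + 549 = 6021
ΣP(Jan 2023)Q(Jan 2023) = 178×38 + 207×3 = 6764 + 621 = 7385
link = 6021/7385 = 0.815301
Link Feb 2023→Mar 2023:
ΣP(Mar 2023)Q(Feb 2023) = 138×37 + 236×3 = 5106 + 708 = 5814
ΣP(Feb 2023)Q(Feb 2023) = 144×37 + 183×3 = 5328 + 549 = 5877
link = 5814/5877 = 0.989280
Link Mar 2023→Apr 2023:
ΣP(Apr 2023)Q(Mar 2023) = 128×38 + 240×2 = 4864 + 480 = 5344
ΣP(Mar 2023)Q(Mar 2023) = 138×38 + 236×2 = 5244 + 472 = 5716
link = 5344/5716 = 0.934920
Chained index = 100 × 0.815301 × 0.989280 × 0.934920 = 75.4070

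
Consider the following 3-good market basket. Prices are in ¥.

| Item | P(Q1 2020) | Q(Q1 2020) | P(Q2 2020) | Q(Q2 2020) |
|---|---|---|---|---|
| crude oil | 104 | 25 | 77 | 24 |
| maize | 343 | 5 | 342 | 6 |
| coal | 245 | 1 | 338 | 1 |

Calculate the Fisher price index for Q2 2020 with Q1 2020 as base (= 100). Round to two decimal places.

Laspeyres component (base-period weights):
ΣP(Q2 2020)Q(Q1 2020) = 77×25 + 342×5 + 338×1 = 1925 + 1710 + 338 = 3973
ΣP(Q1 2020)Q(Q1 2020) = 104×25 + 343×5 + 245×1 = 2600 + 1715 + 245 = 4560
L = 3973 / 4560 × 100 = 87.1272
Paasche component (current-period weights):
ΣP(Q2 2020)Q(Q2 2020) = 77×24 + 342×6 + 338×1 = 1848 + 2052 + 338 = 4238
ΣP(Q1 2020)Q(Q2 2020) = 104×24 + 343×6 + 245×1 = 2496 + 2058 + 245 = 4799
P = 4238 / 4799 × 100 = 88.3101
Fisher = √(L × P) = √(87.1272 × 88.3101) = 87.7166

87.72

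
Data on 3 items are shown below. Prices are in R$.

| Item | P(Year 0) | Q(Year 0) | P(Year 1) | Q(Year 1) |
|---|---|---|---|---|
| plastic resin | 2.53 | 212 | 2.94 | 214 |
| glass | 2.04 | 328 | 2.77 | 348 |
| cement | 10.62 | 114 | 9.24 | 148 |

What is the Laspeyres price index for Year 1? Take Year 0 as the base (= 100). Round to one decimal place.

Laspeyres price index uses base-period quantities as weights.
ΣP(Year 1)·Q(Year 0) = 2.94×212 + 2.77×328 + 9.24×114 = 623.28 + 908.56 + 1053.36 = 2585.2
ΣP(Year 0)·Q(Year 0) = 2.53×212 + 2.04×328 + 10.62×114 = 536.36 + 669.12 + 1210.68 = 2416.16
Index = 2585.2 / 2416.16 × 100 = 106.9962

107.0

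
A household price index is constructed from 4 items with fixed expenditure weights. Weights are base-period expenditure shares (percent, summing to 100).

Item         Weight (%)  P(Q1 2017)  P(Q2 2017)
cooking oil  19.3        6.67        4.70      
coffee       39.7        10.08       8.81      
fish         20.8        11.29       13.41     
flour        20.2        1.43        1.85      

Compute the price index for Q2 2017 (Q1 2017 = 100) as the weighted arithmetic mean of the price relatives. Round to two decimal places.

cooking oil: 19.3 × (4.70/6.67) = 19.3 × 0.704648 = 13.5997
coffee: 39.7 × (8.81/10.08) = 39.7 × 0.874008 = 34.6981
fish: 20.8 × (13.41/11.29) = 20.8 × 1.187777 = 24.7058
flour: 20.2 × (1.85/1.43) = 20.2 × 1.293706 = 26.1329
Index = Σ wᵢ·(p₁ᵢ/p₀ᵢ) = 13.5997 + 34.6981 + 24.7058 + 26.1329 = 99.1364

99.14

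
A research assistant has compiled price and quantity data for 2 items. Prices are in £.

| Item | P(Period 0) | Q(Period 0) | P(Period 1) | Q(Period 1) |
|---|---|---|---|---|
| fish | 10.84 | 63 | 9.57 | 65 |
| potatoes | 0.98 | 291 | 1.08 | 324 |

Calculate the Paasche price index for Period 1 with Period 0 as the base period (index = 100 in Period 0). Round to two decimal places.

Paasche price index uses current-period quantities as weights.
ΣP(Period 1)·Q(Period 1) = 9.57×65 + 1.08×324 = 622.05 + 349.92 = 971.97
ΣP(Period 0)·Q(Period 1) = 10.84×65 + 0.98×324 = 704.6 + 317.52 = 1022.12
Index = 971.97 / 1022.12 × 100 = 95.0935

95.09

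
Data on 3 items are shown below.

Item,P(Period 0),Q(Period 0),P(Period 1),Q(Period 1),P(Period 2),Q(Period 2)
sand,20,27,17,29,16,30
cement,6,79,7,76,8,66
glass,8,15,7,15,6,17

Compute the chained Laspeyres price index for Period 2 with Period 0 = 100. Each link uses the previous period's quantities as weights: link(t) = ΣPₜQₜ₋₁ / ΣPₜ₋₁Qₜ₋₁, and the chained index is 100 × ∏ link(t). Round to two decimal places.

Link Period 0→Period 1:
ΣP(Period 1)Q(Period 0) = 17×27 + 7×79 + 7×15 = 459 + 553 + 105 = 1117
ΣP(Period 0)Q(Period 0) = 20×27 + 6×79 + 8×15 = 540 + 474 + 120 = 1134
link = 1117/1134 = 0.985009
Link Period 1→Period 2:
ΣP(Period 2)Q(Period 1) = 16×29 + 8×76 + 6×15 = 464 + 608 + 90 = 1162
ΣP(Period 1)Q(Period 1) = 17×29 + 7×76 + 7×15 = 493 + 532 + 105 = 1130
link = 1162/1130 = 1.028319
Chained index = 100 × 0.985009 × 1.028319 = 101.2903

101.29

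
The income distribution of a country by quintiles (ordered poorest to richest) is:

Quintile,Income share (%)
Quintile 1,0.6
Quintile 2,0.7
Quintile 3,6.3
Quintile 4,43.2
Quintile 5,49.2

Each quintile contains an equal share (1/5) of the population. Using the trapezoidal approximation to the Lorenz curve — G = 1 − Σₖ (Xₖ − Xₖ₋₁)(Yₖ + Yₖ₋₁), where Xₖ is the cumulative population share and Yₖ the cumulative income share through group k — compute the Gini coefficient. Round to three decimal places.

0.559

Cumulative income shares Yₖ: 0.0060, 0.0130, 0.0760, 0.5080, 1.0000
Σ (Xₖ−Xₖ₋₁)(Yₖ+Yₖ₋₁) = (1/5)(0.0060+0.0000) + (1/5)(0.0130+0.0060) + (1/5)(0.0760+0.0130) + (1/5)(0.5080+0.0760) + (1/5)(1.0000+0.5080)
  = 0.0012 + 0.0038 + 0.0178 + 0.1168 + 0.3016 = 0.4412
G = 1 − 0.4412 = 0.5588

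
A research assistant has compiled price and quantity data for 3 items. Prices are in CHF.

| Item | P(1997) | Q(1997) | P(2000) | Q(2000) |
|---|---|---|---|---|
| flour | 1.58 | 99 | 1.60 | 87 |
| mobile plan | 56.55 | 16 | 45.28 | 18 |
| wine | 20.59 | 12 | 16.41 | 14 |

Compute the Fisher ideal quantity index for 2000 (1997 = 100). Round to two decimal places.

Laspeyres component (base-period weights):
ΣP(1997)Q(2000) = 1.58×87 + 56.55×18 + 20.59×14 = 137.46 + 1017.9 + 288.26 = 1443.62
ΣP(1997)Q(1997) = 1.58×99 + 56.55×16 + 20.59×12 = 156.42 + 904.8 + 247.08 = 1308.3
L = 1443.62 / 1308.3 × 100 = 110.3432
Paasche component (current-period weights):
ΣP(2000)Q(2000) = 1.60×87 + 45.28×18 + 16.41×14 = 139.2 + 815.04 + 229.74 = 1183.98
ΣP(2000)Q(1997) = 1.60×99 + 45.28×16 + 16.41×12 = 158.4 + 724.48 + 196.92 = 1079.8
P = 1183.98 / 1079.8 × 100 = 109.6481
Fisher = √(L × P) = √(110.3432 × 109.6481) = 109.9951

110.00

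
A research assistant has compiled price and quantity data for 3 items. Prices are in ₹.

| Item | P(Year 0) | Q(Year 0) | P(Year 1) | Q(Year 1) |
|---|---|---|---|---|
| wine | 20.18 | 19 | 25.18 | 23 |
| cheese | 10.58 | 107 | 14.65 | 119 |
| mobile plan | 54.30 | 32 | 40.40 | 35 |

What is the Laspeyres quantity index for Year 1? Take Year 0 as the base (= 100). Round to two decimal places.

111.39

Laspeyres quantity index uses base-period prices as weights.
ΣP(Year 0)·Q(Year 1) = 20.18×23 + 10.58×119 + 54.30×35 = 464.14 + 1259.02 + 1900.5 = 3623.66
ΣP(Year 0)·Q(Year 0) = 20.18×19 + 10.58×107 + 54.30×32 = 383.42 + 1132.06 + 1737.6 = 3253.08
Index = 3623.66 / 3253.08 × 100 = 111.3917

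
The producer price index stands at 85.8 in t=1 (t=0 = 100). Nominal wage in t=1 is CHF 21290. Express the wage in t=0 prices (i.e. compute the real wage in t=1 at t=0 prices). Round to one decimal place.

Real = Nominal ÷ (Index/100) = 21290 ÷ (85.8/100)
     = 21290 ÷ 0.858 = 24813.5198

24813.5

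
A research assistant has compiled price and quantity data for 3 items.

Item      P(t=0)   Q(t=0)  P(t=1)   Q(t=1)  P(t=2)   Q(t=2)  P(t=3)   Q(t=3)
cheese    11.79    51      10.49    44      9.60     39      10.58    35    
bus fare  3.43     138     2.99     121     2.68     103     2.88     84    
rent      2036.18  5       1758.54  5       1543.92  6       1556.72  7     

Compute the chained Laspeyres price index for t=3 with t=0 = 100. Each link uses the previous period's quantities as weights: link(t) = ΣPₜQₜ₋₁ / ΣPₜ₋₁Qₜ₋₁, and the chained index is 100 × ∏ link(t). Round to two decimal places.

77.23

Link t=0→t=1:
ΣP(t=1)Q(t=0) = 10.49×51 + 2.99×138 + 1758.54×5 = 534.99 + 412.62 + 8792.7 = 9740.31
ΣP(t=0)Q(t=0) = 11.79×51 + 3.43×138 + 2036.18×5 = 601.29 + 473.34 + 10180.9 = 11255.53
link = 9740.31/11255.53 = 0.865380
Link t=1→t=2:
ΣP(t=2)Q(t=1) = 9.60×44 + 2.68×121 + 1543.92×5 = 422.4 + 324.28 + 7719.6 = 8466.28
ΣP(t=1)Q(t=1) = 10.49×44 + 2.99×121 + 1758.54×5 = 461.56 + 361.79 + 8792.7 = 9616.05
link = 8466.28/9616.05 = 0.880432
Link t=2→t=3:
ΣP(t=3)Q(t=2) = 10.58×39 + 2.88×103 + 1556.72×6 = 412.62 + 296.64 + 9340.32 = 10049.58
ΣP(t=2)Q(t=2) = 9.60×39 + 2.68×103 + 1543.92×6 = 374.4 + 276.04 + 9263.52 = 9913.96
link = 10049.58/9913.96 = 1.013680
Chained index = 100 × 0.865380 × 0.880432 × 1.013680 = 77.2331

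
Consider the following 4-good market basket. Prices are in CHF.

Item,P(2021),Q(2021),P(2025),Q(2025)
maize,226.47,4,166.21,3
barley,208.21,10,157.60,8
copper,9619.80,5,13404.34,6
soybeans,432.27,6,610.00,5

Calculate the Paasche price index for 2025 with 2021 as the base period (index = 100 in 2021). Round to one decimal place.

137.0

Paasche price index uses current-period quantities as weights.
ΣP(2025)·Q(2025) = 166.21×3 + 157.60×8 + 13404.34×6 + 610.00×5 = 498.63 + 1260.8 + 80426.04 + 3050 = 85235.47
ΣP(2021)·Q(2025) = 226.47×3 + 208.21×8 + 9619.80×6 + 432.27×5 = 679.41 + 1665.68 + 57718.8 + 2161.35 = 62225.24
Index = 85235.47 / 62225.24 × 100 = 136.9789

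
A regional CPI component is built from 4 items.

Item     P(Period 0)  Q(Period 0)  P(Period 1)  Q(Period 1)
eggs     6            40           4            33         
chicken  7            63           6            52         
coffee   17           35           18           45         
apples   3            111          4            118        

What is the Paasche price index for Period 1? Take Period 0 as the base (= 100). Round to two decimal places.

Paasche price index uses current-period quantities as weights.
ΣP(Period 1)·Q(Period 1) = 4×33 + 6×52 + 18×45 + 4×118 = 132 + 312 + 810 + 472 = 1726
ΣP(Period 0)·Q(Period 1) = 6×33 + 7×52 + 17×45 + 3×118 = 198 + 364 + 765 + 354 = 1681
Index = 1726 / 1681 × 100 = 102.6770

102.68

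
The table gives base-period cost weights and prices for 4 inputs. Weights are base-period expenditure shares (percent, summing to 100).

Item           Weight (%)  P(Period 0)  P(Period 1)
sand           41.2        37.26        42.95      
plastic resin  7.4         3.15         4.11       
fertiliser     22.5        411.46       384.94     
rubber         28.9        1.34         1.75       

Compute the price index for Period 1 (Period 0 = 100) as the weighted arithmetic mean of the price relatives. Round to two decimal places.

sand: 41.2 × (42.95/37.26) = 41.2 × 1.152711 = 47.4917
plastic resin: 7.4 × (4.11/3.15) = 7.4 × 1.304762 = 9.6552
fertiliser: 22.5 × (384.94/411.46) = 22.5 × 0.935547 = 21.0498
rubber: 28.9 × (1.75/1.34) = 28.9 × 1.305970 = 37.7425
Index = Σ wᵢ·(p₁ᵢ/p₀ᵢ) = 47.4917 + 9.6552 + 21.0498 + 37.7425 = 115.9393

115.94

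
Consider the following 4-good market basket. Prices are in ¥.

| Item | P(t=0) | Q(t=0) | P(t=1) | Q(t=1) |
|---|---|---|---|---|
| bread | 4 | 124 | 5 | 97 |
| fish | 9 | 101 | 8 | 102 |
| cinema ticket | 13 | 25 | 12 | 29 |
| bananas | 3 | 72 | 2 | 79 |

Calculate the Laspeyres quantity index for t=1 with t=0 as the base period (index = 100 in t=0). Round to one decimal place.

98.7

Laspeyres quantity index uses base-period prices as weights.
ΣP(t=0)·Q(t=1) = 4×97 + 9×102 + 13×29 + 3×79 = 388 + 918 + 377 + 237 = 1920
ΣP(t=0)·Q(t=0) = 4×124 + 9×101 + 13×25 + 3×72 = 496 + 909 + 325 + 216 = 1946
Index = 1920 / 1946 × 100 = 98.6639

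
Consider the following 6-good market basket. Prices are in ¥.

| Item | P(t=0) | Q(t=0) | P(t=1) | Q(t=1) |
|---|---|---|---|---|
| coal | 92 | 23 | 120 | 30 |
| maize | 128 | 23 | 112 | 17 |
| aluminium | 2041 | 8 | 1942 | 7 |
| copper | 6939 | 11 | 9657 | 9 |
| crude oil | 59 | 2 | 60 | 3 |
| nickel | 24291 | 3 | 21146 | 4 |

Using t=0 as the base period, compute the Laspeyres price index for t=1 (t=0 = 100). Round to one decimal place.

Laspeyres price index uses base-period quantities as weights.
ΣP(t=1)·Q(t=0) = 120×23 + 112×23 + 1942×8 + 9657×11 + 60×2 + 21146×3 = 2760 + 2576 + 15536 + 106227 + 120 + 63438 = 190657
ΣP(t=0)·Q(t=0) = 92×23 + 128×23 + 2041×8 + 6939×11 + 59×2 + 24291×3 = 2116 + 2944 + 16328 + 76329 + 118 + 72873 = 170708
Index = 190657 / 170708 × 100 = 111.6860

111.7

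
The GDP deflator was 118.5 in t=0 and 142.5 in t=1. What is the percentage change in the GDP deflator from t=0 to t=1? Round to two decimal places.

20.25%

Change = (142.5 − 118.5) / 118.5 × 100
       = 24.0 / 118.5 × 100 = 20.2532%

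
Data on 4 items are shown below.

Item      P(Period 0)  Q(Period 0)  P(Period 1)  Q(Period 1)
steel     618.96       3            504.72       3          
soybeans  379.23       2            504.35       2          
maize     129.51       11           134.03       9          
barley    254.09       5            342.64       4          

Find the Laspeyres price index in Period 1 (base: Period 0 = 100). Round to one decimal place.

107.5

Laspeyres price index uses base-period quantities as weights.
ΣP(Period 1)·Q(Period 0) = 504.72×3 + 504.35×2 + 134.03×11 + 342.64×5 = 1514.16 + 1008.7 + 1474.33 + 1713.2 = 5710.39
ΣP(Period 0)·Q(Period 0) = 618.96×3 + 379.23×2 + 129.51×11 + 254.09×5 = 1856.88 + 758.46 + 1424.61 + 1270.45 = 5310.4
Index = 5710.39 / 5310.4 × 100 = 107.5322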